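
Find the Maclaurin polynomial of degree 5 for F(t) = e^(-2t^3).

1 - 2*t^3

F(0) = 1
F′(0) = 0
F′′(0) = 0
F′′′(0) = -12
F^(4)(0) = 0
F^(5)(0) = 0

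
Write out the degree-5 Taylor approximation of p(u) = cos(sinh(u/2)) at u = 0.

Compose series: expand the inner function first, then feed it into the outer expansion.

-u^4/128 - u^2/8 + 1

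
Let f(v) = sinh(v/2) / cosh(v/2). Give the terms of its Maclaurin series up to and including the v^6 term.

Invert the denominator's series and multiply.
f(0) = 0
f′(0) = 1/2
f′′(0) = 0
f′′′(0) = -1/4
f^(4)(0) = 0
f^(5)(0) = 1/2
f^(6)(0) = 0

v^5/240 - v^3/24 + v/2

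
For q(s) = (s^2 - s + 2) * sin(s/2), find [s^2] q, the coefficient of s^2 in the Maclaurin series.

Multiply each power in the prefactor through the base expansion.
q(0) = 0
q′(0) = 1
q′′(0) = -1
Dividing each by k! gives the coefficients c_0, ..., c_2.

-1/2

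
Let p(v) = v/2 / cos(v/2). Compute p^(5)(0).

25/32

Invert the denominator's series and multiply.
The coefficient of v^5 in the expansion is 5/768, so p^(5)(0) = 5! * (5/768) = 25/32.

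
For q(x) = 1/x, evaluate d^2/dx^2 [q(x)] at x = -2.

-1/4

Differentiate repeatedly and evaluate at the center.
The coefficient of (x + 2)^2 in the expansion is -1/8, so q′′(-2) = 2! * (-1/8) = -1/4.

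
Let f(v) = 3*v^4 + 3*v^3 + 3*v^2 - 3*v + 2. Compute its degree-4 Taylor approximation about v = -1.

f(-1) = 8
f′(-1) = -12
f′′(-1) = 24
f′′′(-1) = -54
f^(4)(-1) = 72

3*(v + 1)^4 - 9*(v + 1)^3 + 12*(v + 1)^2 - 12*(v + 1) + 8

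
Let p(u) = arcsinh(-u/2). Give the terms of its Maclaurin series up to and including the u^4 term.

p(0) = 0
p′(0) = -1/2
p′′(0) = 0
p′′′(0) = 1/8
p^(4)(0) = 0
Dividing each by k! gives the coefficients c_0, ..., c_4.

u^3/48 - u/2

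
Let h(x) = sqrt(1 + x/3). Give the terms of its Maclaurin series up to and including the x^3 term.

Use the known series and substitute for the argument.

x^3/432 - x^2/72 + x/6 + 1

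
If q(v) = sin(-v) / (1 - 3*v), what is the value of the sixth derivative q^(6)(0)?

Expand 1/(denominator) as a geometric series and multiply by the numerator's series.
From the series, [v^6] q = -9541/40; multiply by 6! = 720 to get -171738.

-171738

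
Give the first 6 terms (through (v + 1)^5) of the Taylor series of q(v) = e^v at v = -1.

[(v + 1)^0] = e^(-1);  [(v + 1)^1] = e^(-1);  [(v + 1)^2] = e^(-1)/2;  [(v + 1)^3] = e^(-1)/6;  [(v + 1)^4] = e^(-1)/24;  [(v + 1)^5] = e^(-1)/120.

(v + 1)^5*e^(-1)/120 + (v + 1)^4*e^(-1)/24 + (v + 1)^3*e^(-1)/6 + (v + 1)^2*e^(-1)/2 + (v + 1)*e^(-1) + e^(-1)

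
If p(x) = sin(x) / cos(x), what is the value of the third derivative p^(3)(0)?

Write the quotient as an unknown series and match coefficients against numerator = denominator · series.
From the series, [x^3] p = 1/3; multiply by 3! = 6 to get 2.

2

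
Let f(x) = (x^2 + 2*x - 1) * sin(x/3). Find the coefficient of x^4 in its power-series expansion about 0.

Multiply each power in the prefactor through the base expansion.
f(0) = 0
f′(0) = -1/3
f′′(0) = 4/3
f′′′(0) = 55/27
f^(4)(0) = -8/27

-1/81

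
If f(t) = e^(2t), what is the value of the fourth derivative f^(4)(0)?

16

From the series, [t^4] f = 2/3; multiply by 4! = 24 to get 16.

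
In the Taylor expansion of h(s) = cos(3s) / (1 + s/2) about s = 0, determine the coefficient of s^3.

17/8

Multiply the two series term by term and collect like powers.
h(0) = 1
h′(0) = -1/2
h′′(0) = -17/2
h′′′(0) = 51/4
The Taylor polynomial is Σ h^(k)(0)/k! · s^k.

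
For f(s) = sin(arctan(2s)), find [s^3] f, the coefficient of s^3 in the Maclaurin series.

-4

Compose series: expand the inner function first, then feed it into the outer expansion.
f(0) = 0
f′(0) = 2
f′′(0) = 0
f′′′(0) = -24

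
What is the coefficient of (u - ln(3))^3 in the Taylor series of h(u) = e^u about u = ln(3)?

[(u - ln(3))^0] = 3;  [(u - ln(3))^1] = 3;  [(u - ln(3))^2] = 3/2;  [(u - ln(3))^3] = 1/2.

1/2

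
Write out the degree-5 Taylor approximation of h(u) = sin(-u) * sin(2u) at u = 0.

5*u^4/3 - 2*u^2

Write out both Maclaurin series and multiply, keeping only the needed powers.
h(0) = 0
h′(0) = 0
h′′(0) = -4
h′′′(0) = 0
h^(4)(0) = 40
h^(5)(0) = 0
Then c_k = h^(k)(0)/k! gives each Taylor coefficient.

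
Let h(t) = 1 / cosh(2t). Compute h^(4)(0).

80

Invert the denominator's series and multiply.
From the series, [t^4] h = 10/3; multiply by 4! = 24 to get 80.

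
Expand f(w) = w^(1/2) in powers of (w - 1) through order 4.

f(1) = 1
f′(1) = 1/2
f′′(1) = -1/4
f′′′(1) = 3/8
f^(4)(1) = -15/16
Then c_k = f^(k)(1)/k! gives each Taylor coefficient.

-5*(w - 1)^4/128 + (w - 1)^3/16 - (w - 1)^2/8 + (w - 1)/2 + 1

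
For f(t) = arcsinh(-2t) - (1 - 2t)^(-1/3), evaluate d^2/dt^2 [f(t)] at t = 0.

-16/9

Expand each term separately and add.
From the series, [t^2] f = -8/9; multiply by 2! = 2 to get -16/9.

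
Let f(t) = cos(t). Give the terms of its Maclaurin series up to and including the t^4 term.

t^4/24 - t^2/2 + 1

f(0) = 1
f′(0) = 0
f′′(0) = -1
f′′′(0) = 0
f^(4)(0) = 1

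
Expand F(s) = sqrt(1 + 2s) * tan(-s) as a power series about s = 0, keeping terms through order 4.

Expand each factor separately, then convolve coefficients.

-5*s^4/6 + s^3/6 - s^2 - s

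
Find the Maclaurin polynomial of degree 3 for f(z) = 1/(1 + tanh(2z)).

-16*z^3/3 + 4*z^2 - 2*z + 1

Substitute the inner expansion into the outer series and collect powers.
f(0) = 1
f′(0) = -2
f′′(0) = 8
f′′′(0) = -32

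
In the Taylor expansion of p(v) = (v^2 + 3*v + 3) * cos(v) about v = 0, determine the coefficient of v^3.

-3/2

Shift and add copies of the series according to the polynomial's terms.
[v^0] = 3;  [v^1] = 3;  [v^2] = -1/2;  [v^3] = -3/2.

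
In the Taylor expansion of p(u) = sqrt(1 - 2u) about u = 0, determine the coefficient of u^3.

-1/2

p(0) = 1
p′(0) = -1
p′′(0) = -1
p′′′(0) = -3
The Taylor polynomial is Σ p^(k)(0)/k! · u^k.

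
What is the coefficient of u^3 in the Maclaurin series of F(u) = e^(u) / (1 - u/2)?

19/24

Take the Cauchy product of the two expansions.
F(0) = 1
F′(0) = 3/2
F′′(0) = 5/2
F′′′(0) = 19/4
Then c_k = F^(k)(0)/k! gives each Taylor coefficient.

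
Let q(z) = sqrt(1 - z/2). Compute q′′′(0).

-3/64

From the series, [z^3] q = -1/128; multiply by 3! = 6 to get -3/64.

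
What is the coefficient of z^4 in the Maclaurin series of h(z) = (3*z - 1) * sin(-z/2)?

1/16

Multiply each power in the prefactor through the base expansion.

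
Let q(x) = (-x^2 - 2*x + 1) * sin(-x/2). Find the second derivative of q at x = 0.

Shift and add copies of the series according to the polynomial's terms.
From the series, [x^2] q = 1; multiply by 2! = 2 to get 2.

2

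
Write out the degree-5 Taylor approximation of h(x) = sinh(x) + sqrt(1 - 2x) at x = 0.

Combine the two series term by term.
[x^0] = 1;  [x^1] = 0;  [x^2] = -1/2;  [x^3] = -1/3;  [x^4] = -5/8;  [x^5] = -13/15.

-13*x^5/15 - 5*x^4/8 - x^3/3 - x^2/2 + 1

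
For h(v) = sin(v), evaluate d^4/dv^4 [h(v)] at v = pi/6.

The coefficient of (v - pi/6)^4 in the expansion is 1/48, so h^(4)(pi/6) = 4! * (1/48) = 1/2.

1/2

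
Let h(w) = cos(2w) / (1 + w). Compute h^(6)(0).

Expand each factor separately, then convolve coefficients.
The coefficient of w^6 in the expansion is -19/45, so h^(6)(0) = 6! * (-19/45) = -304.

-304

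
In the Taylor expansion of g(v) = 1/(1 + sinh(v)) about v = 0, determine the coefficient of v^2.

1

Plug the Maclaurin series of the inner function into that of the outer and collect terms.
g(0) = 1
g′(0) = -1
g′′(0) = 2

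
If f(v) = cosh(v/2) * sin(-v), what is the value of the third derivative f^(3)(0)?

Expand each factor separately, then convolve coefficients.
The coefficient of v^3 in the expansion is 1/24, so f′′′(0) = 3! * (1/24) = 1/4.

1/4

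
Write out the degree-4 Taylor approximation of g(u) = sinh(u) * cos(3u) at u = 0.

-13*u^3/3 + u

Take the Cauchy product of the two expansions.
g(0) = 0
g′(0) = 1
g′′(0) = 0
g′′′(0) = -26
g^(4)(0) = 0
Dividing each by k! gives the coefficients c_0, ..., c_4.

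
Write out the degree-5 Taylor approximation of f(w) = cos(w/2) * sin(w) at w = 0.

61*w^5/1920 - 7*w^3/24 + w

Take the Cauchy product of the two expansions.
f(0) = 0
f′(0) = 1
f′′(0) = 0
f′′′(0) = -7/4
f^(4)(0) = 0
f^(5)(0) = 61/16
The Taylor polynomial is Σ f^(k)(0)/k! · w^k.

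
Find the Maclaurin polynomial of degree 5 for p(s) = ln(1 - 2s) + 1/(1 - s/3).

-7771*s^5/1215 - 323*s^4/81 - 71*s^3/27 - 17*s^2/9 - 5*s/3 + 1

Expand each term separately and add.
p(0) = 1
p′(0) = -5/3
p′′(0) = -34/9
p′′′(0) = -142/9
p^(4)(0) = -2584/27
p^(5)(0) = -62168/81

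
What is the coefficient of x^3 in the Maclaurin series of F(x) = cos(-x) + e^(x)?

1/6

Add the two expansions coefficient-wise.
F(0) = 2
F′(0) = 1
F′′(0) = 0
F′′′(0) = 1
So c_3 = F′′′(0)/3! = 1/6.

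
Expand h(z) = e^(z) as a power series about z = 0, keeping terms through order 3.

z^3/6 + z^2/2 + z + 1

Differentiate repeatedly and evaluate at the center.
h(0) = 1
h′(0) = 1
h′′(0) = 1
h′′′(0) = 1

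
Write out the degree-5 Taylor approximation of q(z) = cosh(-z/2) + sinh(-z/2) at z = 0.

-z^5/3840 + z^4/384 - z^3/48 + z^2/8 - z/2 + 1

Add the two expansions coefficient-wise.
q(0) = 1
q′(0) = -1/2
q′′(0) = 1/4
q′′′(0) = -1/8
q^(4)(0) = 1/16
q^(5)(0) = -1/32
Dividing each by k! gives the coefficients c_0, ..., c_5.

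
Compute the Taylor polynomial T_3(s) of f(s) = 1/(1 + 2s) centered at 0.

[s^0] = 1;  [s^1] = -2;  [s^2] = 4;  [s^3] = -8.

-8*s^3 + 4*s^2 - 2*s + 1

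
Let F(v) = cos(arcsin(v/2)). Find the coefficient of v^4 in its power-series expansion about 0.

-1/128

Let u equal the inner series; expand the outer function in u and truncate.
F(0) = 1
F′(0) = 0
F′′(0) = -1/4
F′′′(0) = 0
F^(4)(0) = -3/16
The Taylor polynomial is Σ F^(k)(0)/k! · v^k.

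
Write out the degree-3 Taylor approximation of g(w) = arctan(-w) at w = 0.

w^3/3 - w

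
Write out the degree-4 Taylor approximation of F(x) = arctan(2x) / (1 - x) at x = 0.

-2*x^4/3 - 2*x^3/3 + 2*x^2 + 2*x

Expand each factor separately, then convolve coefficients.
F(0) = 0
F′(0) = 2
F′′(0) = 4
F′′′(0) = -4
F^(4)(0) = -16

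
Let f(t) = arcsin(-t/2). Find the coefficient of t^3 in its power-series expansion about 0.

f(0) = 0
f′(0) = -1/2
f′′(0) = 0
f′′′(0) = -1/8

-1/48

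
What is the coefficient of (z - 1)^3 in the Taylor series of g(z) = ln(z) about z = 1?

1/3

g(1) = 0
g′(1) = 1
g′′(1) = -1
g′′′(1) = 2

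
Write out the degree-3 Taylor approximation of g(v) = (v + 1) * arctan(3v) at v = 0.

Multiply each power in the prefactor through the base expansion.
[v^0] = 0;  [v^1] = 3;  [v^2] = 3;  [v^3] = -9.

-9*v^3 + 3*v^2 + 3*v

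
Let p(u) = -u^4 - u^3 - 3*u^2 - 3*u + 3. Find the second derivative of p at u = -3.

The coefficient of (u + 3)^2 in the expansion is -48, so p′′(-3) = 2! * (-48) = -96.

-96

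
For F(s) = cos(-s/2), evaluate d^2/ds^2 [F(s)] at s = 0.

Differentiate repeatedly and evaluate at the center.
From the series, [s^2] F = -1/8; multiply by 2! = 2 to get -1/4.

-1/4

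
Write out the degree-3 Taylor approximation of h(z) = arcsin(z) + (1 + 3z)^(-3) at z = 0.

-1619*z^3/6 + 54*z^2 - 8*z + 1

Add the two expansions coefficient-wise.
h(0) = 1
h′(0) = -8
h′′(0) = 108
h′′′(0) = -1619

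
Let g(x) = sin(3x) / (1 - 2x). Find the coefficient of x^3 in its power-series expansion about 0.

15/2

Multiply the two series term by term and collect like powers.
[x^0] = 0;  [x^1] = 3;  [x^2] = 6;  [x^3] = 15/2.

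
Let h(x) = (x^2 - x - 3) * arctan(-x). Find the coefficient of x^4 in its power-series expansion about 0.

Shift and add copies of the series according to the polynomial's terms.
h(0) = 0
h′(0) = 3
h′′(0) = 2
h′′′(0) = -12
h^(4)(0) = -8
Dividing each by k! gives the coefficients c_0, ..., c_4.

-1/3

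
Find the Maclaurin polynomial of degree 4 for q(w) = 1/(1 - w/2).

w^4/16 + w^3/8 + w^2/4 + w/2 + 1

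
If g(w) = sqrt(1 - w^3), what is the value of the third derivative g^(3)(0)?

From the series, [w^3] g = -1/2; multiply by 3! = 6 to get -3.

-3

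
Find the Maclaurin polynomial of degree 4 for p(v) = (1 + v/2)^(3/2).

3*v^4/2048 - v^3/128 + 3*v^2/32 + 3*v/4 + 1

p(0) = 1
p′(0) = 3/4
p′′(0) = 3/16
p′′′(0) = -3/64
p^(4)(0) = 9/256
The Taylor polynomial is Σ p^(k)(0)/k! · v^k.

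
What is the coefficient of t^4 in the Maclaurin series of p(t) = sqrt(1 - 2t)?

-5/8

[t^0] = 1;  [t^1] = -1;  [t^2] = -1/2;  [t^3] = -1/2;  [t^4] = -5/8.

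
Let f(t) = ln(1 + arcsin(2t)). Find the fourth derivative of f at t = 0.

-160

Let u equal the inner series; expand the outer function in u and truncate.
From the series, [t^4] f = -20/3; multiply by 4! = 24 to get -160.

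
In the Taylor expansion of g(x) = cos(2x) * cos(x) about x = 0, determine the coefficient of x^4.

Multiply the two series term by term and collect like powers.

41/24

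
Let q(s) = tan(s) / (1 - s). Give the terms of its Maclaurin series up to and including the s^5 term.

Multiply the two series term by term and collect like powers.

22*s^5/15 + 4*s^4/3 + 4*s^3/3 + s^2 + s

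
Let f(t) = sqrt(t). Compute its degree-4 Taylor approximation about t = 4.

-5*(t - 4)^4/16384 + (t - 4)^3/512 - (t - 4)^2/64 + (t - 4)/4 + 2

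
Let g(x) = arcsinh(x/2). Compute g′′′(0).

The coefficient of x^3 in the expansion is -1/48, so g′′′(0) = 3! * (-1/48) = -1/8.

-1/8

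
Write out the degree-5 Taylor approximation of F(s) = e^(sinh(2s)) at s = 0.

16*s^5/5 + 10*s^4/3 + 8*s^3/3 + 2*s^2 + 2*s + 1

Compose series: expand the inner function first, then feed it into the outer expansion.
F(0) = 1
F′(0) = 2
F′′(0) = 4
F′′′(0) = 16
F^(4)(0) = 80
F^(5)(0) = 384
The Taylor polynomial is Σ F^(k)(0)/k! · s^k.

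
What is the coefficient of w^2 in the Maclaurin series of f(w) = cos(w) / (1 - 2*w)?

7/2

Multiply the numerator's expansion by the denominator's geometric series.
[w^0] = 1;  [w^1] = 2;  [w^2] = 7/2.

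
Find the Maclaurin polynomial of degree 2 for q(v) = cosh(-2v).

2*v^2 + 1

Apply the Taylor formula c_k = f^(k)(a)/k!.
q(0) = 1
q′(0) = 0
q′′(0) = 4
Dividing each by k! gives the coefficients c_0, ..., c_2.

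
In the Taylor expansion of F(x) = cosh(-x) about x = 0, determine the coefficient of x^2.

[x^0] = 1;  [x^1] = 0;  [x^2] = 1/2.

1/2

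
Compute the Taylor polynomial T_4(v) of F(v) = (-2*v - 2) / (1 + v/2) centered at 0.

v^4/8 - v^3/4 + v^2/2 - v - 2

Multiply each power in the prefactor through the base expansion.
F(0) = -2
F′(0) = -1
F′′(0) = 1
F′′′(0) = -3/2
F^(4)(0) = 3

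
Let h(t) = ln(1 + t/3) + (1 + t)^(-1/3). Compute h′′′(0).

Expand each term separately and add.
The coefficient of t^3 in the expansion is -13/81, so h′′′(0) = 3! * (-13/81) = -26/27.

-26/27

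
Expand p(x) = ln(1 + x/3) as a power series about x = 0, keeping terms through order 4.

-x^4/324 + x^3/81 - x^2/18 + x/3

Differentiate repeatedly and evaluate at the center.
p(0) = 0
p′(0) = 1/3
p′′(0) = -1/9
p′′′(0) = 2/27
p^(4)(0) = -2/27
Then c_k = p^(k)(0)/k! gives each Taylor coefficient.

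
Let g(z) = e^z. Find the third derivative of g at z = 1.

The coefficient of (z - 1)^3 in the expansion is e/6, so g′′′(1) = 3! * (e/6) = e.

e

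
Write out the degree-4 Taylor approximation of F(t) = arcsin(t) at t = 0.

t^3/6 + t

F(0) = 0
F′(0) = 1
F′′(0) = 0
F′′′(0) = 1
F^(4)(0) = 0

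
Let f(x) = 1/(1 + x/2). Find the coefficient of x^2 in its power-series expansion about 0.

Use the known series and substitute for the argument.
So c_2 = f′′(0)/2! = 1/4.

1/4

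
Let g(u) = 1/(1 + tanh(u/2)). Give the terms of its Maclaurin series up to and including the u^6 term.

u^6/1440 - u^5/240 + u^4/48 - u^3/12 + u^2/4 - u/2 + 1

Substitute the inner expansion into the outer series and collect powers.
g(0) = 1
g′(0) = -1/2
g′′(0) = 1/2
g′′′(0) = -1/2
g^(4)(0) = 1/2
g^(5)(0) = -1/2
g^(6)(0) = 1/2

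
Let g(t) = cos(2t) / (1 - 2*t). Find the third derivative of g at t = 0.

Multiply the numerator's expansion by the denominator's geometric series.
From the series, [t^3] g = 4; multiply by 3! = 6 to get 24.

24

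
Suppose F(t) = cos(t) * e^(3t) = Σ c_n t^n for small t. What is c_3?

Multiply the two series term by term and collect like powers.
F(0) = 1
F′(0) = 3
F′′(0) = 8
F′′′(0) = 18
So c_3 = F′′′(0)/3! = 3.

3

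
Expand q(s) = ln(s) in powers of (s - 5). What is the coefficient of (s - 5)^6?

-1/93750

[(s - 5)^0] = ln(5);  [(s - 5)^1] = 1/5;  [(s - 5)^2] = -1/50;  [(s - 5)^3] = 1/375;  [(s - 5)^4] = -1/2500;  [(s - 5)^5] = 1/15625;  [(s - 5)^6] = -1/93750.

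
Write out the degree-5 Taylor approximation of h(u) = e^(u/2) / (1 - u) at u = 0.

6331*u^5/3840 + 211*u^4/128 + 79*u^3/48 + 13*u^2/8 + 3*u/2 + 1

Multiply the two series term by term and collect like powers.
[u^0] = 1;  [u^1] = 3/2;  [u^2] = 13/8;  [u^3] = 79/48;  [u^4] = 211/128;  [u^5] = 6331/3840.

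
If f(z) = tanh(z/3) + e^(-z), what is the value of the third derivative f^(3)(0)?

Expand each term separately and add.
From the series, [z^3] f = -29/162; multiply by 3! = 6 to get -29/27.

-29/27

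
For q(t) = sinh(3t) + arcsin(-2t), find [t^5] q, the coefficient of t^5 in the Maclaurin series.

Add the two expansions coefficient-wise.
q(0) = 0
q′(0) = 1
q′′(0) = 0
q′′′(0) = 19
q^(4)(0) = 0
q^(5)(0) = -45
So c_5 = q^(5)(0)/5! = -3/8.

-3/8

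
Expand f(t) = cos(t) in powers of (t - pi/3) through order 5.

f(pi/3) = 1/2
f′(pi/3) = -sqrt(3)/2
f′′(pi/3) = -1/2
f′′′(pi/3) = sqrt(3)/2
f^(4)(pi/3) = 1/2
f^(5)(pi/3) = -sqrt(3)/2
The Taylor polynomial is Σ f^(k)(pi/3)/k! · (t - pi/3)^k.

-sqrt(3)*(t - pi/3)^5/240 + (t - pi/3)^4/48 + sqrt(3)*(t - pi/3)^3/12 - (t - pi/3)^2/4 - sqrt(3)*(t - pi/3)/2 + 1/2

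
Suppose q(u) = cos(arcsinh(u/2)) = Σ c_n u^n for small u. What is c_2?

-1/8

Let u equal the inner series; expand the outer function in u and truncate.
q(0) = 1
q′(0) = 0
q′′(0) = -1/4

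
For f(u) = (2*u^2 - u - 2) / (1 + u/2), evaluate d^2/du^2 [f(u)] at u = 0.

4

Multiply each power in the prefactor through the base expansion.
From the series, [u^2] f = 2; multiply by 2! = 2 to get 4.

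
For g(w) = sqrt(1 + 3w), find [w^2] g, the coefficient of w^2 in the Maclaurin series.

-9/8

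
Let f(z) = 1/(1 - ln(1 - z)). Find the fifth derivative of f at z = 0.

Let u equal the inner series; expand the outer function in u and truncate.
The coefficient of z^5 in the expansion is -7/60, so f^(5)(0) = 5! * (-7/60) = -14.

-14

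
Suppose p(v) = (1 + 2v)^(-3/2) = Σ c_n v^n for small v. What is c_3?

p(0) = 1
p′(0) = -3
p′′(0) = 15
p′′′(0) = -105

-35/2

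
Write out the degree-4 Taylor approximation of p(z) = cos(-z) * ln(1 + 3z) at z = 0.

-18*z^4 + 15*z^3/2 - 9*z^2/2 + 3*z

Write out both Maclaurin series and multiply, keeping only the needed powers.
[z^0] = 0;  [z^1] = 3;  [z^2] = -9/2;  [z^3] = 15/2;  [z^4] = -18.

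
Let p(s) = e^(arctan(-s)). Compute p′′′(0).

Plug the Maclaurin series of the inner function into that of the outer and collect terms.
From the series, [s^3] p = 1/6; multiply by 3! = 6 to get 1.

1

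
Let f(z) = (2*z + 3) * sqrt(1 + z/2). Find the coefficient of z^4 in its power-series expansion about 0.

17/2048

Shift and add copies of the series according to the polynomial's terms.
f(0) = 3
f′(0) = 11/4
f′′(0) = 13/16
f′′′(0) = -15/64
f^(4)(0) = 51/256
So c_4 = f^(4)(0)/4! = 17/2048.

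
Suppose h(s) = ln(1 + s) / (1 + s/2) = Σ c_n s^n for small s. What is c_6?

-13/30

Expand each factor separately, then convolve coefficients.
[s^0] = 0;  [s^1] = 1;  [s^2] = -1;  [s^3] = 5/6;  [s^4] = -2/3;  [s^5] = 8/15;  [s^6] = -13/30.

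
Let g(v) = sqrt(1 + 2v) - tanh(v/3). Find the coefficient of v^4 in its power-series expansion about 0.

Add the two expansions coefficient-wise.
[v^0] = 1;  [v^1] = 2/3;  [v^2] = -1/2;  [v^3] = 83/162;  [v^4] = -5/8.
So c_4 = g^(4)(0)/4! = -5/8.

-5/8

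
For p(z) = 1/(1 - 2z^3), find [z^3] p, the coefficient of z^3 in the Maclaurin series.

2

p(0) = 1
p′(0) = 0
p′′(0) = 0
p′′′(0) = 12
So c_3 = p′′′(0)/3! = 2.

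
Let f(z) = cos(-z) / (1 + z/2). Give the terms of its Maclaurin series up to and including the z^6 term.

-19*z^6/2880 + z^5/96 - z^4/48 + z^3/8 - z^2/4 - z/2 + 1

Write out both Maclaurin series and multiply, keeping only the needed powers.
f(0) = 1
f′(0) = -1/2
f′′(0) = -1/2
f′′′(0) = 3/4
f^(4)(0) = -1/2
f^(5)(0) = 5/4
f^(6)(0) = -19/4
The Taylor polynomial is Σ f^(k)(0)/k! · z^k.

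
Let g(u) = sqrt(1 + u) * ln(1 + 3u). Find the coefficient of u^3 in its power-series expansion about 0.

51/8

Write out both Maclaurin series and multiply, keeping only the needed powers.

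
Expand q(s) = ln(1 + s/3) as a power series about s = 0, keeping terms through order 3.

s^3/81 - s^2/18 + s/3

Compute the successive derivatives at the expansion point and divide by k!.
q(0) = 0
q′(0) = 1/3
q′′(0) = -1/9
q′′′(0) = 2/27
Then c_k = q^(k)(0)/k! gives each Taylor coefficient.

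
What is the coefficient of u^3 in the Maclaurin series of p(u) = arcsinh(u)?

p(0) = 0
p′(0) = 1
p′′(0) = 0
p′′′(0) = -1
Dividing each by k! gives the coefficients c_0, ..., c_3.

-1/6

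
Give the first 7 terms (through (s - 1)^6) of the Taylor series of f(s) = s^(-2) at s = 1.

Compute the successive derivatives at the expansion point and divide by k!.
f(1) = 1
f′(1) = -2
f′′(1) = 6
f′′′(1) = -24
f^(4)(1) = 120
f^(5)(1) = -720
f^(6)(1) = 5040

7*(s - 1)^6 - 6*(s - 1)^5 + 5*(s - 1)^4 - 4*(s - 1)^3 + 3*(s - 1)^2 - 2*(s - 1) + 1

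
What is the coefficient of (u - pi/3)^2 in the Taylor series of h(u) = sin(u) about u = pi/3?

Apply the Taylor formula c_k = f^(k)(a)/k!.
h(pi/3) = sqrt(3)/2
h′(pi/3) = 1/2
h′′(pi/3) = -sqrt(3)/2
The Taylor polynomial is Σ h^(k)(pi/3)/k! · (u - pi/3)^k.

-sqrt(3)/4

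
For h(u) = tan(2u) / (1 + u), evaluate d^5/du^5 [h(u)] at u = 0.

Write out both Maclaurin series and multiply, keeping only the needed powers.
From the series, [u^5] h = 134/15; multiply by 5! = 120 to get 1072.

1072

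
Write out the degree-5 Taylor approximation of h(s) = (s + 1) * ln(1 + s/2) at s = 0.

-3*s^5/320 + 5*s^4/192 - s^3/12 + 3*s^2/8 + s/2

Multiply each power in the prefactor through the base expansion.
h(0) = 0
h′(0) = 1/2
h′′(0) = 3/4
h′′′(0) = -1/2
h^(4)(0) = 5/8
h^(5)(0) = -9/8
Dividing each by k! gives the coefficients c_0, ..., c_5.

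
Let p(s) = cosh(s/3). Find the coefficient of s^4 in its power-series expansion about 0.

1/1944

[s^0] = 1;  [s^1] = 0;  [s^2] = 1/18;  [s^3] = 0;  [s^4] = 1/1944.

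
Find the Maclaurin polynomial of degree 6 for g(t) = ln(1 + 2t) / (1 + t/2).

Multiply the two series term by term and collect like powers.
g(0) = 0
g′(0) = 2
g′′(0) = -6
g′′′(0) = 25
g^(4)(0) = -146
g^(5)(0) = 1133
g^(6)(0) = -11079
Dividing each by k! gives the coefficients c_0, ..., c_6.

-1231*t^6/80 + 1133*t^5/120 - 73*t^4/12 + 25*t^3/6 - 3*t^2 + 2*t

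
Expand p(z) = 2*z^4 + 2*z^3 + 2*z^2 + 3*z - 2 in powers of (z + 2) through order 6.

2*(z + 2)^4 - 14*(z + 2)^3 + 38*(z + 2)^2 - 45*(z + 2) + 16

[(z + 2)^0] = 16;  [(z + 2)^1] = -45;  [(z + 2)^2] = 38;  [(z + 2)^3] = -14;  [(z + 2)^4] = 2;  [(z + 2)^5] = 0;  [(z + 2)^6] = 0.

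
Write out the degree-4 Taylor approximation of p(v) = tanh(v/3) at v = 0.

-v^3/81 + v/3

[v^0] = 0;  [v^1] = 1/3;  [v^2] = 0;  [v^3] = -1/81;  [v^4] = 0.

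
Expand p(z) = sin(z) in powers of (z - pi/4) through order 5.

sqrt(2)*(z - pi/4)^5/240 + sqrt(2)*(z - pi/4)^4/48 - sqrt(2)*(z - pi/4)^3/12 - sqrt(2)*(z - pi/4)^2/4 + sqrt(2)*(z - pi/4)/2 + sqrt(2)/2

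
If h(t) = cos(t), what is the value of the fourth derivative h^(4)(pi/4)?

The coefficient of (t - pi/4)^4 in the expansion is sqrt(2)/48, so h^(4)(pi/4) = 4! * (sqrt(2)/48) = sqrt(2)/2.

sqrt(2)/2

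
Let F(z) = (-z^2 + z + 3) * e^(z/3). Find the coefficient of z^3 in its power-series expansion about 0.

-7/27

Shift and add copies of the series according to the polynomial's terms.
F(0) = 3
F′(0) = 2
F′′(0) = -1
F′′′(0) = -14/9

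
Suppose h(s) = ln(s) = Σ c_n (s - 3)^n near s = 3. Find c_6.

-1/4374

h(3) = ln(3)
h′(3) = 1/3
h′′(3) = -1/9
h′′′(3) = 2/27
h^(4)(3) = -2/27
h^(5)(3) = 8/81
h^(6)(3) = -40/243
Dividing each by k! gives the coefficients c_0, ..., c_6.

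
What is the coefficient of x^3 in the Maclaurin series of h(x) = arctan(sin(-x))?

Let u equal the inner series; expand the outer function in u and truncate.
[x^0] = 0;  [x^1] = -1;  [x^2] = 0;  [x^3] = 1/2.
So c_3 = h′′′(0)/3! = 1/2.

1/2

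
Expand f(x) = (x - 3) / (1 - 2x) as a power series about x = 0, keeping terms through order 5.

-80*x^5 - 40*x^4 - 20*x^3 - 10*x^2 - 5*x - 3

Shift and add copies of the series according to the polynomial's terms.
f(0) = -3
f′(0) = -5
f′′(0) = -20
f′′′(0) = -120
f^(4)(0) = -960
f^(5)(0) = -9600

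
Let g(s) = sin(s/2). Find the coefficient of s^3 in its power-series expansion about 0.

-1/48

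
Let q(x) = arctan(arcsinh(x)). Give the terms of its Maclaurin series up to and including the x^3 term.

Substitute the inner expansion into the outer series and collect powers.
q(0) = 0
q′(0) = 1
q′′(0) = 0
q′′′(0) = -3
Dividing each by k! gives the coefficients c_0, ..., c_3.

-x^3/2 + x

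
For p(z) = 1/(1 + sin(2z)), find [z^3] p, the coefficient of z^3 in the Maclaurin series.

-20/3

Substitute the inner expansion into the outer series and collect powers.
p(0) = 1
p′(0) = -2
p′′(0) = 8
p′′′(0) = -40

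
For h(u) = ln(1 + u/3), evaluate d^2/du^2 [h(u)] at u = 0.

-1/9

From the series, [u^2] h = -1/18; multiply by 2! = 2 to get -1/9.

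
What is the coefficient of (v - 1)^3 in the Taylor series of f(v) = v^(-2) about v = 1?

-4

f(1) = 1
f′(1) = -2
f′′(1) = 6
f′′′(1) = -24
The Taylor polynomial is Σ f^(k)(1)/k! · (v - 1)^k.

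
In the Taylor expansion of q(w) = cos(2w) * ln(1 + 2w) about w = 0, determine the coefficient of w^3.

Expand each factor separately, then convolve coefficients.
So c_3 = q′′′(0)/3! = -4/3.

-4/3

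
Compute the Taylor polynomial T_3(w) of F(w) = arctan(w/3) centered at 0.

Differentiate repeatedly and evaluate at the center.

-w^3/81 + w/3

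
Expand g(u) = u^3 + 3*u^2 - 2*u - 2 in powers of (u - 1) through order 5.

(u - 1)^3 + 6*(u - 1)^2 + 7*(u - 1)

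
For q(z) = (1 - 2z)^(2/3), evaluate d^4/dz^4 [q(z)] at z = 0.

-896/81

The coefficient of z^4 in the expansion is -112/243, so q^(4)(0) = 4! * (-112/243) = -896/81.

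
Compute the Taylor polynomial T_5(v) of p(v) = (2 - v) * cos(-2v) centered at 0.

-2*v^5/3 + 4*v^4/3 + 2*v^3 - 4*v^2 - v + 2

Distribute the polynomial across the series and collect like powers.
p(0) = 2
p′(0) = -1
p′′(0) = -8
p′′′(0) = 12
p^(4)(0) = 32
p^(5)(0) = -80
The Taylor polynomial is Σ p^(k)(0)/k! · v^k.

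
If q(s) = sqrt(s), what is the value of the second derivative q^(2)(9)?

Use the known series and substitute for the argument.
The coefficient of (s - 9)^2 in the expansion is -1/216, so q′′(9) = 2! * (-1/216) = -1/108.

-1/108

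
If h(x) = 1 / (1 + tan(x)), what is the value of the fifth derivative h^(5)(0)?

Write 1/(1+u) = 1 - u + u^2 - u^3 + ... and substitute the series for u.
From the series, [x^5] h = -32/15; multiply by 5! = 120 to get -256.

-256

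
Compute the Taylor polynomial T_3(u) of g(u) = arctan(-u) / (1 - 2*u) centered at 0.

-11*u^3/3 - 2*u^2 - u

Expand 1/(denominator) as a geometric series and multiply by the numerator's series.
g(0) = 0
g′(0) = -1
g′′(0) = -4
g′′′(0) = -22
Then c_k = g^(k)(0)/k! gives each Taylor coefficient.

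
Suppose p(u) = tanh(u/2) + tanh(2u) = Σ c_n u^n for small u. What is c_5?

Combine the two series term by term.
p(0) = 0
p′(0) = 5/2
p′′(0) = 0
p′′′(0) = -65/4
p^(4)(0) = 0
p^(5)(0) = 1025/2

205/48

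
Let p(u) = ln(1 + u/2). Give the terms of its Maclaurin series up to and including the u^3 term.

p(0) = 0
p′(0) = 1/2
p′′(0) = -1/4
p′′′(0) = 1/4
Dividing each by k! gives the coefficients c_0, ..., c_3.

u^3/24 - u^2/8 + u/2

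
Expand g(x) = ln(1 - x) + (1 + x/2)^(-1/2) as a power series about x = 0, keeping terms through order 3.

-143*x^3/384 - 13*x^2/32 - 5*x/4 + 1

Combine the two series term by term.
g(0) = 1
g′(0) = -5/4
g′′(0) = -13/16
g′′′(0) = -143/64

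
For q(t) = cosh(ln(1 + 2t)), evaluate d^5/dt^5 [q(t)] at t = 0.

-1920

Substitute the inner expansion into the outer series and collect powers.
From the series, [t^5] q = -16; multiply by 5! = 120 to get -1920.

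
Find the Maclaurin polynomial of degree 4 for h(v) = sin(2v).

h(0) = 0
h′(0) = 2
h′′(0) = 0
h′′′(0) = -8
h^(4)(0) = 0

-4*v^3/3 + 2*v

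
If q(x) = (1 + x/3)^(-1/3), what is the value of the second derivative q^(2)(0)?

4/81

Differentiate repeatedly and evaluate at the center.
The coefficient of x^2 in the expansion is 2/81, so q′′(0) = 2! * (2/81) = 4/81.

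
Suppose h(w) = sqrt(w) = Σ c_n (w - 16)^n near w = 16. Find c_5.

7/67108864

h(16) = 4
h′(16) = 1/8
h′′(16) = -1/256
h′′′(16) = 3/8192
h^(4)(16) = -15/262144
h^(5)(16) = 105/8388608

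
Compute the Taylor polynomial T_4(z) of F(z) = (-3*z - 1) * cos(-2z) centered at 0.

-2*z^4/3 + 6*z^3 + 2*z^2 - 3*z - 1

Distribute the polynomial across the series and collect like powers.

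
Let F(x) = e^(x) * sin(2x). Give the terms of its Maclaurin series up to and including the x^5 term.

Multiply the two series term by term and collect like powers.
[x^0] = 0;  [x^1] = 2;  [x^2] = 2;  [x^3] = -1/3;  [x^4] = -1;  [x^5] = -19/60.

-19*x^5/60 - x^4 - x^3/3 + 2*x^2 + 2*x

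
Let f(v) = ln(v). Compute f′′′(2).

1/4

The coefficient of (v - 2)^3 in the expansion is 1/24, so f′′′(2) = 3! * (1/24) = 1/4.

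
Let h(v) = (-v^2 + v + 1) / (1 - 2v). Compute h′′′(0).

Distribute the polynomial across the series and collect like powers.
From the series, [v^3] h = 10; multiply by 3! = 6 to get 60.

60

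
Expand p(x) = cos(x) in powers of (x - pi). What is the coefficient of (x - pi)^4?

Compute the successive derivatives at the expansion point and divide by k!.
p(pi) = -1
p′(pi) = 0
p′′(pi) = 1
p′′′(pi) = 0
p^(4)(pi) = -1
Then c_k = p^(k)(pi)/k! gives each Taylor coefficient.

-1/24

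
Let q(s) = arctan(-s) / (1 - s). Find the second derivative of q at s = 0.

Multiply the two series term by term and collect like powers.
From the series, [s^2] q = -1; multiply by 2! = 2 to get -2.

-2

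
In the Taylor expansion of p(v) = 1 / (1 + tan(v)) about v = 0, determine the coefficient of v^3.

Expand as Σ (-1)^k u^k with u equal to the inner function's series.
p(0) = 1
p′(0) = -1
p′′(0) = 2
p′′′(0) = -8

-4/3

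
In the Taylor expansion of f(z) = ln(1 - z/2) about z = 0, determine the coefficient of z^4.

f(0) = 0
f′(0) = -1/2
f′′(0) = -1/4
f′′′(0) = -1/4
f^(4)(0) = -3/8
The Taylor polynomial is Σ f^(k)(0)/k! · z^k.

-1/64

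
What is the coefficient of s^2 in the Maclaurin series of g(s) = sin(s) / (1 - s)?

1

Expand 1/(denominator) as a geometric series and multiply by the numerator's series.
g(0) = 0
g′(0) = 1
g′′(0) = 2
The Taylor polynomial is Σ g^(k)(0)/k! · s^k.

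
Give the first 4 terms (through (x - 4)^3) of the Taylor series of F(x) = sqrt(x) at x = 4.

(x - 4)^3/512 - (x - 4)^2/64 + (x - 4)/4 + 2

Differentiate repeatedly and evaluate at the center.
F(4) = 2
F′(4) = 1/4
F′′(4) = -1/32
F′′′(4) = 3/256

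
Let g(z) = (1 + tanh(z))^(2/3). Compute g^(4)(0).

88/81

Let u equal the inner series; expand the outer function in u and truncate.
From the series, [z^4] g = 11/243; multiply by 4! = 24 to get 88/81.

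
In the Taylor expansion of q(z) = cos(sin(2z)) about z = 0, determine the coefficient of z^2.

-2

Plug the Maclaurin series of the inner function into that of the outer and collect terms.
q(0) = 1
q′(0) = 0
q′′(0) = -4
So c_2 = q′′(0)/2! = -2.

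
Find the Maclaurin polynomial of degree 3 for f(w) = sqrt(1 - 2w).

f(0) = 1
f′(0) = -1
f′′(0) = -1
f′′′(0) = -3
Dividing each by k! gives the coefficients c_0, ..., c_3.

-w^3/2 - w^2/2 - w + 1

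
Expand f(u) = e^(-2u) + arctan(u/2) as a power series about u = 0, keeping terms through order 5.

Combine the two series term by term.

-25*u^5/96 + 2*u^4/3 - 11*u^3/8 + 2*u^2 - 3*u/2 + 1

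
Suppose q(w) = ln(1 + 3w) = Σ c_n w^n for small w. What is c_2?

q(0) = 0
q′(0) = 3
q′′(0) = -9
So c_2 = q′′(0)/2! = -9/2.

-9/2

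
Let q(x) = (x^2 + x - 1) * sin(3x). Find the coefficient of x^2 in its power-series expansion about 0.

Shift and add copies of the series according to the polynomial's terms.
[x^0] = 0;  [x^1] = -3;  [x^2] = 3.

3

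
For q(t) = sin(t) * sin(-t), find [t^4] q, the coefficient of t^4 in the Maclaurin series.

Write out both Maclaurin series and multiply, keeping only the needed powers.
q(0) = 0
q′(0) = 0
q′′(0) = -2
q′′′(0) = 0
q^(4)(0) = 8

1/3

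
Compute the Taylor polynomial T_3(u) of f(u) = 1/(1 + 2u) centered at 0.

Apply the Taylor formula c_k = f^(k)(a)/k!.

-8*u^3 + 4*u^2 - 2*u + 1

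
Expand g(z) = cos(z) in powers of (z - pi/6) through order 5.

-(z - pi/6)^5/240 + sqrt(3)*(z - pi/6)^4/48 + (z - pi/6)^3/12 - sqrt(3)*(z - pi/6)^2/4 - (z - pi/6)/2 + sqrt(3)/2

g(pi/6) = sqrt(3)/2
g′(pi/6) = -1/2
g′′(pi/6) = -sqrt(3)/2
g′′′(pi/6) = 1/2
g^(4)(pi/6) = sqrt(3)/2
g^(5)(pi/6) = -1/2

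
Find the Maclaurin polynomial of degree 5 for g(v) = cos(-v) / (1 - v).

13*v^5/24 + 13*v^4/24 + v^3/2 + v^2/2 + v + 1

Take the Cauchy product of the two expansions.
g(0) = 1
g′(0) = 1
g′′(0) = 1
g′′′(0) = 3
g^(4)(0) = 13
g^(5)(0) = 65
Then c_k = g^(k)(0)/k! gives each Taylor coefficient.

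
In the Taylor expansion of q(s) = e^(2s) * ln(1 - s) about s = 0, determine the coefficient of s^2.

Multiply the two series term by term and collect like powers.
q(0) = 0
q′(0) = -1
q′′(0) = -5
The Taylor polynomial is Σ q^(k)(0)/k! · s^k.

-5/2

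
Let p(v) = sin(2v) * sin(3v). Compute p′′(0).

Write out both Maclaurin series and multiply, keeping only the needed powers.
From the series, [v^2] p = 6; multiply by 2! = 2 to get 12.

12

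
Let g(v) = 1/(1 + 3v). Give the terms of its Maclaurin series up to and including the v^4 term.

81*v^4 - 27*v^3 + 9*v^2 - 3*v + 1

g(0) = 1
g′(0) = -3
g′′(0) = 18
g′′′(0) = -162
g^(4)(0) = 1944
Dividing each by k! gives the coefficients c_0, ..., c_4.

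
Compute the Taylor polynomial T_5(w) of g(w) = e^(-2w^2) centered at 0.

2*w^4 - 2*w^2 + 1

g(0) = 1
g′(0) = 0
g′′(0) = -4
g′′′(0) = 0
g^(4)(0) = 48
g^(5)(0) = 0
The Taylor polynomial is Σ g^(k)(0)/k! · w^k.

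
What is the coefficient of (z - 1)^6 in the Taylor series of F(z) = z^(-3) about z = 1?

F(1) = 1
F′(1) = -3
F′′(1) = 12
F′′′(1) = -60
F^(4)(1) = 360
F^(5)(1) = -2520
F^(6)(1) = 20160

28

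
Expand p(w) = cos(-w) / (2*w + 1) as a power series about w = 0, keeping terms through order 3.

-7*w^3 + 7*w^2/2 - 2*w + 1

Expand 1/(denominator) as a geometric series and multiply by the numerator's series.
[w^0] = 1;  [w^1] = -2;  [w^2] = 7/2;  [w^3] = -7.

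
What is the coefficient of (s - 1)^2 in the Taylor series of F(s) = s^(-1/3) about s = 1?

[(s - 1)^0] = 1;  [(s - 1)^1] = -1/3;  [(s - 1)^2] = 2/9.

2/9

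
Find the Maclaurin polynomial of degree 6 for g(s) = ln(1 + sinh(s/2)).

-s^6/180 + 3*s^5/256 - 5*s^4/192 + s^3/16 - s^2/8 + s/2

Let u equal the inner series; expand the outer function in u and truncate.
[s^0] = 0;  [s^1] = 1/2;  [s^2] = -1/8;  [s^3] = 1/16;  [s^4] = -5/192;  [s^5] = 3/256;  [s^6] = -1/180.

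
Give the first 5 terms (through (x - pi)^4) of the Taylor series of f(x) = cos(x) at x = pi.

-(x - pi)^4/24 + (x - pi)^2/2 - 1

Differentiate repeatedly and evaluate at the center.
f(pi) = -1
f′(pi) = 0
f′′(pi) = 1
f′′′(pi) = 0
f^(4)(pi) = -1
The Taylor polynomial is Σ f^(k)(pi)/k! · (x - pi)^k.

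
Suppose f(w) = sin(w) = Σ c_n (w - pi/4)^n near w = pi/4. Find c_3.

Compute the successive derivatives at the expansion point and divide by k!.
f(pi/4) = sqrt(2)/2
f′(pi/4) = sqrt(2)/2
f′′(pi/4) = -sqrt(2)/2
f′′′(pi/4) = -sqrt(2)/2
So c_3 = f′′′(pi/4)/3! = -sqrt(2)/12.

-sqrt(2)/12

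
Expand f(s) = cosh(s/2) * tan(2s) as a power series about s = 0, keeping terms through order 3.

Multiply the two series term by term and collect like powers.
[s^0] = 0;  [s^1] = 2;  [s^2] = 0;  [s^3] = 35/12.

35*s^3/12 + 2*s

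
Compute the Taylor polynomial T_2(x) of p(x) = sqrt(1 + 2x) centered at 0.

-x^2/2 + x + 1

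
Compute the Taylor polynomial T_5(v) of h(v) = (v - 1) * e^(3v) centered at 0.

Distribute the polynomial across the series and collect like powers.
h(0) = -1
h′(0) = -2
h′′(0) = -3
h′′′(0) = 0
h^(4)(0) = 27
h^(5)(0) = 162

27*v^5/20 + 9*v^4/8 - 3*v^2/2 - 2*v - 1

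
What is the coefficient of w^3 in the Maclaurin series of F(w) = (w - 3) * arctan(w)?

1

Distribute the polynomial across the series and collect like powers.
[w^0] = 0;  [w^1] = -3;  [w^2] = 1;  [w^3] = 1.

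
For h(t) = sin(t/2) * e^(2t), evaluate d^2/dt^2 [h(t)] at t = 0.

Write out both Maclaurin series and multiply, keeping only the needed powers.
The coefficient of t^2 in the expansion is 1, so h′′(0) = 2! * (1) = 2.

2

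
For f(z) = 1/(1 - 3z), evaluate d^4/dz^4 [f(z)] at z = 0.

1944

From the series, [z^4] f = 81; multiply by 4! = 24 to get 1944.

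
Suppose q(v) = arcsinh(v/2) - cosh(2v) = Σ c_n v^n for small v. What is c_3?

Combine the two series term by term.
q(0) = -1
q′(0) = 1/2
q′′(0) = -4
q′′′(0) = -1/8

-1/48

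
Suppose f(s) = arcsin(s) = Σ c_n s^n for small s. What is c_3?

[s^0] = 0;  [s^1] = 1;  [s^2] = 0;  [s^3] = 1/6.
So c_3 = f′′′(0)/3! = 1/6.

1/6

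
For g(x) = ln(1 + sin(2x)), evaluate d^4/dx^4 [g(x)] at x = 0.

-32

Substitute the inner expansion into the outer series and collect powers.
The coefficient of x^4 in the expansion is -4/3, so g^(4)(0) = 4! * (-4/3) = -32.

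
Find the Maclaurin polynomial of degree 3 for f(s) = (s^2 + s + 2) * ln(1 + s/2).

11*s^3/24 + s^2/4 + s

Shift and add copies of the series according to the polynomial's terms.
f(0) = 0
f′(0) = 1
f′′(0) = 1/2
f′′′(0) = 11/4
Then c_k = f^(k)(0)/k! gives each Taylor coefficient.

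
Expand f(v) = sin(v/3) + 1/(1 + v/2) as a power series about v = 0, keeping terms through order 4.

Expand each term separately and add.
f(0) = 1
f′(0) = -1/6
f′′(0) = 1/2
f′′′(0) = -85/108
f^(4)(0) = 3/2

v^4/16 - 85*v^3/648 + v^2/4 - v/6 + 1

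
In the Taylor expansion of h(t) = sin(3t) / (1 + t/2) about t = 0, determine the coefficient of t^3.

-15/4

Write out both Maclaurin series and multiply, keeping only the needed powers.
[t^0] = 0;  [t^1] = 3;  [t^2] = -3/2;  [t^3] = -15/4.
So c_3 = h′′′(0)/3! = -15/4.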